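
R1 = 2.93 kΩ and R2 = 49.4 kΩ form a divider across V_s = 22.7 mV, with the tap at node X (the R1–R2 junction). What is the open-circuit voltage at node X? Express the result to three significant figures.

V_th ≈ 21.4 mV

Open-circuit (no load on X): V_th = V_s · R2/(R1 + R2) = 22.7 × 49.4/(2.930 + 49.4) = 21.43 mV.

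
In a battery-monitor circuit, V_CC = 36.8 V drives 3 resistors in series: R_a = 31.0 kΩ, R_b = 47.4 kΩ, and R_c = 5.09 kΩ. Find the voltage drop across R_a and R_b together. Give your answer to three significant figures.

V ≈ 34.6 V

ΣR = 31.0 + 47.4 + 5.09 = 83.49 kΩ.
R_{R_a..R_b} = 31.0 + 47.4 = 78.40 kΩ.
Voltage divider: V = V_CC · (78.40 / 83.49) = 36.8 × 0.9390 = 34.56 V.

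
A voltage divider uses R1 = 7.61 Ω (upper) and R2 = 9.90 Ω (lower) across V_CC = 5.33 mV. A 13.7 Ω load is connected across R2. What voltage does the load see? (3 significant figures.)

V_out ≈ 2.29 mV

First combine the lower leg with the load: R2 ‖ R_L = 5.747 Ω.
Then V_out = V_CC · R2'/(R1 + R2') = 5.33 × 5.747/13.36 = 2.293 mV.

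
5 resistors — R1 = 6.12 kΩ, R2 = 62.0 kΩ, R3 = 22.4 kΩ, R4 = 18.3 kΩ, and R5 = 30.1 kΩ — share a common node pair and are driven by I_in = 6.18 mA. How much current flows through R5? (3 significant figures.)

Total conductance ΣG = 1/6.12 + 1/62.0 + 1/22.4 + 1/18.3 + 1/30.1 = 0.3120 (units of 1/kΩ).
Current divider: I(R5) = I_in · G_k/ΣG = 6.18 × (0.03322/0.3120) = 6.18 × 0.1065 = 0.6580 mA.

I ≈ 0.658 mA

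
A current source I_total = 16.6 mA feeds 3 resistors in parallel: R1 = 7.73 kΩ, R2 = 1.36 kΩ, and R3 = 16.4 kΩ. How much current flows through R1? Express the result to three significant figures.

ΣG = 1/7.73 + 1/1.36 + 1/16.4 = 0.9256.
By the current-divider rule, I = I_total · G_k/ΣG = 16.6 × 0.1398 = 2.320 mA.

I ≈ 2.32 mA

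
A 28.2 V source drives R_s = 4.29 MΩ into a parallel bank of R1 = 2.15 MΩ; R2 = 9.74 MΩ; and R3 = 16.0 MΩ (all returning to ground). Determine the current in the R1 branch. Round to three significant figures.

Equivalent of the parallel group: R_p = 1.587 MΩ.
V_A = 28.2 × 1.587/5.877 = 7.614 V.
I(R1) = V_A / R1 = 7.614/2.15 = 3.541 µA.
(Check via current divider: I_total = 4.799 µA; share G_k/ΣG = 0.7379 → same result.)

I ≈ 3.54 µA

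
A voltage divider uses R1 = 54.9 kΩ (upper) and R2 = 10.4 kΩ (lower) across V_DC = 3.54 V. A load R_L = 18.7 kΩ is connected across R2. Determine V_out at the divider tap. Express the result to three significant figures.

V_out ≈ 0.384 V

First combine the lower leg with the load: R2 ‖ R_L = 6.683 kΩ.
Then V_out = V_DC · R2'/(R1 + R2') = 3.54 × 6.683/61.58 = 0.3842 V.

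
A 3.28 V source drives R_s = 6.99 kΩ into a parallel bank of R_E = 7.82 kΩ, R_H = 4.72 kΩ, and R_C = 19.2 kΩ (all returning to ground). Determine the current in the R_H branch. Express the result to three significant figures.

I ≈ 0.186 mA

Equivalent of the parallel group: R_p = 2.552 kΩ.
V_A = 3.28 × 2.552/9.542 = 0.8773 V.
Branch current I = V_A/R_H = 0.8773/4.72 = 0.1859 mA.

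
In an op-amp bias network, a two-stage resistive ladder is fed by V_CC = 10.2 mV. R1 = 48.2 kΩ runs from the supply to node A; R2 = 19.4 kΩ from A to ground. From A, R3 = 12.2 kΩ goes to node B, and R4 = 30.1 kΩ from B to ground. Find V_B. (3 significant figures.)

The second stage (R3 + R4 = 42.30 kΩ) loads node A in parallel with R2.
Effective lower resistance at A: R2 ‖ 42.30 = 13.30 kΩ.
So V_A = 10.2 × 0.2163 = 2.206 mV.
Then the unloaded second divider: V_B = V_A × R4/(R3+R4) = 2.206 × 0.7116 = 1.570 mV.

V_B ≈ 1.57 mV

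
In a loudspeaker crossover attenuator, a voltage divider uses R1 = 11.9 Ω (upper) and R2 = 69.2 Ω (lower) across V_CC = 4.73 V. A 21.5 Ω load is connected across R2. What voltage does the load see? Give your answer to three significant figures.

The load sits in parallel with R2, giving an effective lower resistance R2' = R2·R_L/(R2+R_L) = 16.40 Ω.
Then V_out = V_CC · R2'/(R1 + R2') = 4.73 × 16.40/28.30 = 2.741 V.

V_out ≈ 2.74 V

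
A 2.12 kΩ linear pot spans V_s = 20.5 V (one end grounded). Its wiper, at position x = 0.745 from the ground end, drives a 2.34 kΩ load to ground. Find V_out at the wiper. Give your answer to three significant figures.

Lower segment x·R_p = 1.579 kΩ; upper segment (1−x)·R_p = 0.5406 kΩ.
Lower segment in parallel with the load: 1.579 ‖ 2.34 = 0.9429 kΩ.
V_out = 20.5 × 0.9429/(0.5406 + 0.9429) = 13.03 V.

V_out ≈ 13.0 V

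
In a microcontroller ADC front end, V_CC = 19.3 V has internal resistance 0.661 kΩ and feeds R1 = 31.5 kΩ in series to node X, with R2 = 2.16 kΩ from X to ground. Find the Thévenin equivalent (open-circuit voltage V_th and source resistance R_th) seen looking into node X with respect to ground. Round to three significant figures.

R1' = 0.661 + 31.5 = 32.16 kΩ (source resistance + R1).
V_th is the unloaded tap voltage: V_CC · R2/(R1'+R2) = 19.3 × 0.06294 = 1.215 V.
Looking into X with the source shorted: R_th = R1'·R2/(R1'+R2) = 32.16 × 2.16/34.32 = 2.024 kΩ.

V_th ≈ 1.21 V, R_th ≈ 2.02 kΩ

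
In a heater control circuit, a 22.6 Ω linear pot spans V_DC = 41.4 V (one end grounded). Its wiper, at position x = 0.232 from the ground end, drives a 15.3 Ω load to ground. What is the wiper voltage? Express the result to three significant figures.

V_out ≈ 7.60 V

The pot divides into 17.36 Ω above the wiper and 5.243 Ω below.
Lower segment in parallel with the load: 5.243 ‖ 15.3 = 3.905 Ω.
V_out = 41.4 × 3.905/(17.36 + 3.905) = 7.604 V.
(Unloaded: V_out = x·V_DC = 9.60 V.)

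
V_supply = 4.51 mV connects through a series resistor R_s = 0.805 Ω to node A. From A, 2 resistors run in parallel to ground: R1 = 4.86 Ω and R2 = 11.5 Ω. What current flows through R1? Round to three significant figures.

Parallel bank: R_p = 1/(1/4.86 + 1/11.5) = 3.416 Ω.
Node voltage V_A = V_supply · R_p/(R_s + R_p) = 4.51 × 0.8093 = 3.650 mV.
I(R1) = V_A / R1 = 3.650/4.86 = 0.7510 mA.
(Check via current divider: I_total = 1.068 mA; share G_k/ΣG = 0.7029 → same result.)

I ≈ 0.751 mA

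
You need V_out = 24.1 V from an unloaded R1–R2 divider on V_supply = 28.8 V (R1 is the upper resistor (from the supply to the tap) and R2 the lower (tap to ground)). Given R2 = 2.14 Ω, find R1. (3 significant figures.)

R1 ≈ 0.417 Ω

The divider ratio is R2/(R1+R2) = 24.1/28.8 = 0.8368.
Rearranging, R1 = R2·(1−k)/k = 2.14 × 0.1950 = 0.4173 Ω.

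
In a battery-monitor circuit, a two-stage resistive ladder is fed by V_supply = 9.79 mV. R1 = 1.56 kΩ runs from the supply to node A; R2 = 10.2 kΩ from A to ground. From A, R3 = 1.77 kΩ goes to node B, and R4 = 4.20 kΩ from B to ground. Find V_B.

Looking into the second stage from A: R3 + R4 = 5.970 kΩ appears in parallel with R2.
Effective lower resistance at A: R2 ‖ 5.970 = 3.766 kΩ.
V_A = 9.79 × 3.766/(1.56 + 3.766) = 6.922 mV.
V_B = V_A × 0.7035 = 4.870 mV.

V_B ≈ 4.87 mV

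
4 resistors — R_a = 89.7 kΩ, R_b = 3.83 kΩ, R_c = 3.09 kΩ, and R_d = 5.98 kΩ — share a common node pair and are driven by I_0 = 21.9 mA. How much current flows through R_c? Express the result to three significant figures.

I ≈ 9.29 mA

Conductances: ΣG = 1/89.7 + 1/3.83 + 1/3.09 + 1/5.98 = 0.7631 (1/kΩ).
By the current-divider rule, I = I_0 · G_k/ΣG = 21.9 × 0.4241 = 9.288 mA.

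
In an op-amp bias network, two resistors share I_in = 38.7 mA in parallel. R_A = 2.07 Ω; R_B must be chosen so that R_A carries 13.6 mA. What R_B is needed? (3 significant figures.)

R_B ≈ 1.12 Ω

The fraction through R_A equals R_B/(R_A+R_B).
With f = 0.3514, R_B = R_A · f/(1−f) = 2.07 × 0.5418 = 1.122 Ω.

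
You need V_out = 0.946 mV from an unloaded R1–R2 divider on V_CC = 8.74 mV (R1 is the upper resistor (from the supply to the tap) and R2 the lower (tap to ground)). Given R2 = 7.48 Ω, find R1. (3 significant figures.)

R1 ≈ 61.6 Ω

Required fraction k = V_out/V_CC = 0.1082.
So R1 = R2 · (V_CC/V_out − 1) = 7.48 × (8.74/0.946 − 1) = 7.48 × 8.239 = 61.63 Ω.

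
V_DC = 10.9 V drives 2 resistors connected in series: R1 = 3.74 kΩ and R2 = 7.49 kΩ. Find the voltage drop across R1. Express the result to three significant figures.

V ≈ 3.63 V

Total series resistance ΣR = 3.74 + 7.49 = 11.23 kΩ.
By the voltage-divider rule, V = 10.9 × 3.740/11.23 = 3.630 V.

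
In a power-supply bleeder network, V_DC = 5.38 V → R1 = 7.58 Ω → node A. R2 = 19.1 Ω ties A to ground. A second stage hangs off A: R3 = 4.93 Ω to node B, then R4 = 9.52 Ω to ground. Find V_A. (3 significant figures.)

The second stage (R3 + R4 = 14.45 Ω) loads node A in parallel with R2.
Effective lower resistance at A: R2 ‖ 14.45 = 8.226 Ω.
V_A = 5.38 × 8.226/(7.58 + 8.226) = 2.800 V.

V_A ≈ 2.80 V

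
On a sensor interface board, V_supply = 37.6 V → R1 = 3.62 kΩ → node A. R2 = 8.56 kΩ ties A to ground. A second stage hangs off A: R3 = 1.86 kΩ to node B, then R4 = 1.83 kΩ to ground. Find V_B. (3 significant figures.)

Node A sees R2 in parallel with the series input of stage 2, R3 + R4 = 3.690 kΩ.
Effective lower resistance at A: R2 ‖ 3.690 = 2.578 kΩ.
So V_A = 37.6 × 0.4160 = 15.64 V.
Stage 2 is unloaded, so V_B = V_A · R4/(R3+R4) = 15.64 × 1.83/3.690 = 7.757 V.

V_B ≈ 7.76 V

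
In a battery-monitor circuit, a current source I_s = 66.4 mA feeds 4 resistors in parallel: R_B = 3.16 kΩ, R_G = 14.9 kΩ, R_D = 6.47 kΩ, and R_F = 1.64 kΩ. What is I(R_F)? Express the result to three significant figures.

Total conductance ΣG = 1/3.16 + 1/14.9 + 1/6.47 + 1/1.64 = 1.148 (units of 1/kΩ).
By the current-divider rule, I = I_s · G_k/ΣG = 66.4 × 0.5312 = 35.27 mA.

I ≈ 35.3 mA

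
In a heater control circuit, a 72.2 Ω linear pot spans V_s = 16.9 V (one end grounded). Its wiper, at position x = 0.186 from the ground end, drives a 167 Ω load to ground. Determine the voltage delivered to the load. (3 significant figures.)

V_out ≈ 2.95 V

Split the track: R_lower = x·R_p = 13.43 Ω, R_upper = (1−x)·R_p = 58.77 Ω.
R_L loads the lower segment: effective lower R = 12.43 Ω.
Loaded-divider output: V_out = 16.9 × 0.1746 = 2.950 V.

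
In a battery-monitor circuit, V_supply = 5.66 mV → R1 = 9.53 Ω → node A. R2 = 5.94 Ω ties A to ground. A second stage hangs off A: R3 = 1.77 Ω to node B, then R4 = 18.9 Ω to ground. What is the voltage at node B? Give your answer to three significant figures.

The second stage (R3 + R4 = 20.67 Ω) loads node A in parallel with R2.
Effective lower resistance at A: R2 ‖ 20.67 = 4.614 Ω.
V_A = 5.66 × 4.614/(9.53 + 4.614) = 1.846 mV.
Stage 2 is unloaded, so V_B = V_A · R4/(R3+R4) = 1.846 × 18.9/20.67 = 1.688 mV.

V_B ≈ 1.69 mV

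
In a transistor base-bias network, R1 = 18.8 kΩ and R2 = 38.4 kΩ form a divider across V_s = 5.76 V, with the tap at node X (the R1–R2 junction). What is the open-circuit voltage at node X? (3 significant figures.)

V_th ≈ 3.87 V

V_th is the unloaded tap voltage: V_s · R2/(R1+R2) = 5.76 × 0.6713 = 3.867 V.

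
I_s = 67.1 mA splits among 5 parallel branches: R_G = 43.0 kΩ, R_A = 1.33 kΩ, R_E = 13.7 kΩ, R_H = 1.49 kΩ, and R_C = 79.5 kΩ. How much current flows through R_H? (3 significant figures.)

I ≈ 29.4 mA

Conductances: ΣG = 1/43.0 + 1/1.33 + 1/13.7 + 1/1.49 + 1/79.5 = 1.532 (1/kΩ).
R_H takes the fraction G_k/ΣG = 0.6711/1.532 = 0.4381, so I = 67.1 × 0.4381 = 29.40 mA.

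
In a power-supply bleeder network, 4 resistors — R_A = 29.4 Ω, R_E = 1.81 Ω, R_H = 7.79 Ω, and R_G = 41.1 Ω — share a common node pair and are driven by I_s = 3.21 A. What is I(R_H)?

I ≈ 0.557 A

Conductances: ΣG = 1/29.4 + 1/1.81 + 1/7.79 + 1/41.1 = 0.7392 (1/Ω).
By the current-divider rule, I = I_s · G_k/ΣG = 3.21 × 0.1737 = 0.5574 A.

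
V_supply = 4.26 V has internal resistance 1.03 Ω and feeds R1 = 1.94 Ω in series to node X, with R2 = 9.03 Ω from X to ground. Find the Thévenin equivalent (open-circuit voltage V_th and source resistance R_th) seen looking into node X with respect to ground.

V_th ≈ 3.21 V, R_th ≈ 2.23 Ω

R1' = 1.03 + 1.94 = 2.970 Ω (source resistance + R1).
Open-circuit (no load on X): V_th = V_supply · R2/(R1' + R2) = 4.26 × 9.03/(2.970 + 9.03) = 3.206 V.
Looking into X with the source shorted: R_th = R1'·R2/(R1'+R2) = 2.970 × 9.03/12.00 = 2.235 Ω.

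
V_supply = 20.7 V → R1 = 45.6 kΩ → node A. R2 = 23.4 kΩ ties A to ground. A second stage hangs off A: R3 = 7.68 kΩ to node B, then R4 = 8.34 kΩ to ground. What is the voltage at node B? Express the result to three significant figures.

Node A sees R2 in parallel with the series input of stage 2, R3 + R4 = 16.02 kΩ.
Effective lower resistance at A: R2 ‖ 16.02 = 9.510 kΩ.
V_A = 20.7 × 9.510/(45.6 + 9.510) = 3.572 V.
Stage 2 is unloaded, so V_B = V_A · R4/(R3+R4) = 3.572 × 8.34/16.02 = 1.860 V.

V_B ≈ 1.86 V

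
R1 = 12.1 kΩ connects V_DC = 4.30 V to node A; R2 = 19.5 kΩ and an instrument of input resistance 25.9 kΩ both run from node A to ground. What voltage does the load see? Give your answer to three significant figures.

V_out ≈ 2.06 V

R2 ‖ R_L = (19.5 × 25.9)/(19.5 + 25.9) = 11.12 kΩ.
Voltage divider with the loaded lower leg: V_out = 4.30 × 11.12/(12.1 + 11.12) = 4.30 × 0.4790 = 2.060 V.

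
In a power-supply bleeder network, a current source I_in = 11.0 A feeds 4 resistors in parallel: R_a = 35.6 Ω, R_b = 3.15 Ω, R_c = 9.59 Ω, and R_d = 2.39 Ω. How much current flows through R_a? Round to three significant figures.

Total conductance ΣG = 1/35.6 + 1/3.15 + 1/9.59 + 1/2.39 = 0.8682 (units of 1/Ω).
R_a takes the fraction G_k/ΣG = 0.02809/0.8682 = 0.03235, so I = 11.0 × 0.03235 = 0.3559 A.

I ≈ 0.356 A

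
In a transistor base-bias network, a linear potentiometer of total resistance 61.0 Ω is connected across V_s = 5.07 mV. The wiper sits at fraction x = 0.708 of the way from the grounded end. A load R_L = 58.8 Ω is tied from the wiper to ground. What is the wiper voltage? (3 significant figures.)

V_out ≈ 2.96 mV

Lower segment x·R_p = 43.19 Ω; upper segment (1−x)·R_p = 17.81 Ω.
(x·R_p) ‖ R_L = 24.90 Ω.
Then V_out = V_s · 24.90/(17.81 + 24.90) = 2.956 mV.
(Unloaded: V_out = x·V_s = 3.59 mV.)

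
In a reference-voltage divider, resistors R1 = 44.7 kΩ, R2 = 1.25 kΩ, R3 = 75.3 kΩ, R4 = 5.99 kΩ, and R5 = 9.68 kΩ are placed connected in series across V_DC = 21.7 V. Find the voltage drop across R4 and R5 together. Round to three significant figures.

V ≈ 2.48 V

ΣR = 44.7 + 1.25 + 75.3 + 5.99 + 9.68 = 136.9 kΩ.
R_{R4..R5} = 5.99 + 9.68 = 15.67 kΩ.
By the voltage-divider rule, V = 21.7 × 15.67/136.9 = 2.483 V.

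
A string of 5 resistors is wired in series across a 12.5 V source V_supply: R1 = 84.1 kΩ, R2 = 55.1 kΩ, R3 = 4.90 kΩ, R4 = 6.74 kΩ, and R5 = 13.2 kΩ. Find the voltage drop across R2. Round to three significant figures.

ΣR = 84.1 + 55.1 + 4.90 + 6.74 + 13.2 = 164.0 kΩ.
V = V_supply · R/ΣR = 12.5 × 0.3359 = 4.199 V.

V ≈ 4.20 V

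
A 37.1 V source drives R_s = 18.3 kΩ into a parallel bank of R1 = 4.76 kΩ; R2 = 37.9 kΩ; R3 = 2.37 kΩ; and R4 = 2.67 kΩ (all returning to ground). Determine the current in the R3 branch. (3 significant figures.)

Combine the parallel branches: R_p = (1/4.76 + 1/37.9 + 1/2.37 + 1/2.67)⁻¹ = 0.9681 kΩ.
V_A by voltage divider: V_A = 37.1 × 0.9681/(18.3 + 0.9681) = 1.864 V.
Branch current I = V_A/R3 = 1.864/2.37 = 0.7865 mA.

I ≈ 0.787 mA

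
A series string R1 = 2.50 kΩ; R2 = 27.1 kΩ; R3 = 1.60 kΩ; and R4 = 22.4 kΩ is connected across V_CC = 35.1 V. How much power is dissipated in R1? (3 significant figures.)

ΣR = 53.60 kΩ → I = 35.1/53.60 = 0.6549 mA.
P = I²R = 0.4288 × 2.50 = 1.072 mW.

P ≈ 1.07 mW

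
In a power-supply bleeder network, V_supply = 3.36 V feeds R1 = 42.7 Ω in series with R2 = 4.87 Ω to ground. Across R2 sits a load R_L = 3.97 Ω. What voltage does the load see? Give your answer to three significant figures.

V_out ≈ 0.164 V

R2 ‖ R_L = (4.87 × 3.97)/(4.87 + 3.97) = 2.187 Ω.
Now apply the divider: V_out = 3.36 × 0.04872 = 0.1637 V.
(Unloaded it would be 0.344 V; the load pulls it down.)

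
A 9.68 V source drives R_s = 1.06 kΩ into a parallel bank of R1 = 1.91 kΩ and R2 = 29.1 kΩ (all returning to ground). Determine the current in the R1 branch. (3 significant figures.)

I ≈ 3.18 mA

Parallel bank: R_p = 1/(1/1.91 + 1/29.1) = 1.792 kΩ.
V_A by voltage divider: V_A = 9.68 × 1.792/(1.06 + 1.792) = 6.083 V.
I(R1) = V_A / R1 = 6.083/1.91 = 3.185 mA.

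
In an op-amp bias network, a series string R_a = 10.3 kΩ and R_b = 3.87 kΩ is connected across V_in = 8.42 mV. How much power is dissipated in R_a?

P ≈ 3.64 nW

Series current I = V_in/ΣR = 8.42/14.17 = 0.5942 µA.
P = I²R = 0.3531 × 10.3 = 3.637 nW.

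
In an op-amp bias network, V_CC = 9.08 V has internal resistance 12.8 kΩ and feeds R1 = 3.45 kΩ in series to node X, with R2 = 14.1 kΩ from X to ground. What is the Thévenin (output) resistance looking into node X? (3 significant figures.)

R1' = 12.8 + 3.45 = 16.25 kΩ (source resistance + R1).
With V_CC suppressed (replaced by a short), R_th = R1' ‖ R2 = (16.25 × 14.1)/(16.25 + 14.1) = 7.549 kΩ.

R_th ≈ 7.55 kΩ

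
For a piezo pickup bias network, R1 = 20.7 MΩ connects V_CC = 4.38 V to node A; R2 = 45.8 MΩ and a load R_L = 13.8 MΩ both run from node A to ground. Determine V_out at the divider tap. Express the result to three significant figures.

V_out ≈ 1.48 V

First combine the lower leg with the load: R2 ‖ R_L = 10.60 MΩ.
Voltage divider with the loaded lower leg: V_out = 4.38 × 10.60/(20.7 + 10.60) = 4.38 × 0.3388 = 1.484 V.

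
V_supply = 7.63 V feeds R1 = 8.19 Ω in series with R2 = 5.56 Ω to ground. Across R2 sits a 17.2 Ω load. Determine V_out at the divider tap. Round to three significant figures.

The load sits in parallel with R2, giving an effective lower resistance R2' = R2·R_L/(R2+R_L) = 4.202 Ω.
Now apply the divider: V_out = 7.63 × 0.3391 = 2.587 V.

V_out ≈ 2.59 V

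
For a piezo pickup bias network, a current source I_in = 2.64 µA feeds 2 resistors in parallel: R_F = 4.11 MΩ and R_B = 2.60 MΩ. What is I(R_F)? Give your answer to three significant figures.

I ≈ 1.02 µA

With just two branches, the current splits inversely with resistance.
I(R_F) = 2.64 × 2.60/(4.11 + 2.60) = 2.64 × 0.3875 = 1.023 µA.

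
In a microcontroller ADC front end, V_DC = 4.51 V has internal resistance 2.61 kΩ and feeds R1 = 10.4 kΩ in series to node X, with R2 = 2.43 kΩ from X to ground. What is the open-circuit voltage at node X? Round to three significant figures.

R1' = 2.61 + 10.4 = 13.01 kΩ (source resistance + R1).
Open-circuit (no load on X): V_th = V_DC · R2/(R1' + R2) = 4.51 × 2.43/(13.01 + 2.43) = 0.7098 V.

V_th ≈ 0.710 V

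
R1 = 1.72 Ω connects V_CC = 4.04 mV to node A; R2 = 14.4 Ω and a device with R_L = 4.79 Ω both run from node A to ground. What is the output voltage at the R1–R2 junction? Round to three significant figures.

V_out ≈ 2.73 mV

First combine the lower leg with the load: R2 ‖ R_L = 3.594 Ω.
Then V_out = V_CC · R2'/(R1 + R2') = 4.04 × 3.594/5.314 = 2.732 mV.
(Unloaded it would be 3.61 mV; the load pulls it down.)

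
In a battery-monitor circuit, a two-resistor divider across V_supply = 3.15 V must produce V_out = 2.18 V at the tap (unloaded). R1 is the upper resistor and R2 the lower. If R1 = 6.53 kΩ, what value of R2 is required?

R2 ≈ 14.7 kΩ

The divider ratio is R2/(R1+R2) = 2.18/3.15 = 0.6921.
Rearranging, R2 = R1·k/(1−k) = 6.53 × 2.247 = 14.68 kΩ.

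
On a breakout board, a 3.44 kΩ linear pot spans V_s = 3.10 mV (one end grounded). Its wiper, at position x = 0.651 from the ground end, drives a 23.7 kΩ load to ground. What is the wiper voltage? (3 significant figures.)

V_out ≈ 1.95 mV

Lower segment x·R_p = 2.239 kΩ; upper segment (1−x)·R_p = 1.201 kΩ.
Lower segment in parallel with the load: 2.239 ‖ 23.7 = 2.046 kΩ.
Loaded-divider output: V_out = 3.10 × 0.6302 = 1.954 mV.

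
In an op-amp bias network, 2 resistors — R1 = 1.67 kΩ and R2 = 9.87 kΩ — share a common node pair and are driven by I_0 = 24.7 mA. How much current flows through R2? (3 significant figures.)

For two parallel branches, I_k = I_0 · (other R)/(sum of R).
So I = 24.7 × 1.67/11.54 = 3.574 mA.

I ≈ 3.57 mA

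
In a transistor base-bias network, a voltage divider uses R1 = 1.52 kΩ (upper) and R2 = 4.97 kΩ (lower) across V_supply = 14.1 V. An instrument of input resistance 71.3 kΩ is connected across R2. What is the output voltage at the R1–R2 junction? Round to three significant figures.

The load sits in parallel with R2, giving an effective lower resistance R2' = R2·R_L/(R2+R_L) = 4.646 kΩ.
Voltage divider with the loaded lower leg: V_out = 14.1 × 4.646/(1.52 + 4.646) = 14.1 × 0.7535 = 10.62 V.

V_out ≈ 10.6 V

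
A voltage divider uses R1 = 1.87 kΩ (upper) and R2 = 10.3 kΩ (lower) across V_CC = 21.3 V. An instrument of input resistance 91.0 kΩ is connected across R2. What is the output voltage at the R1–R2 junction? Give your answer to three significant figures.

V_out ≈ 17.7 V

The load sits in parallel with R2, giving an effective lower resistance R2' = R2·R_L/(R2+R_L) = 9.253 kΩ.
Now apply the divider: V_out = 21.3 × 0.8319 = 17.72 V.
(Unloaded it would be 18.0 V; the load pulls it down.)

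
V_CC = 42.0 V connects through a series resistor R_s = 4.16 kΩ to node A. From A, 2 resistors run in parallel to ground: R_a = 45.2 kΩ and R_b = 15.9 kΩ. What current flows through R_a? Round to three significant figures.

Parallel bank: R_p = 1/(1/45.2 + 1/15.9) = 11.76 kΩ.
V_A by voltage divider: V_A = 42.0 × 11.76/(4.16 + 11.76) = 31.03 V.
I(R_a) = V_A / R_a = 31.03/45.2 = 0.6864 mA.

I ≈ 0.686 mA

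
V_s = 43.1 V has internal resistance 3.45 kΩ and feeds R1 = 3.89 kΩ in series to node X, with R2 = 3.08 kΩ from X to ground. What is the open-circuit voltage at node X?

V_th ≈ 12.7 V

R1' = 3.45 + 3.89 = 7.340 kΩ (source resistance + R1).
V_th is the unloaded tap voltage: V_s · R2/(R1'+R2) = 43.1 × 0.2956 = 12.74 V.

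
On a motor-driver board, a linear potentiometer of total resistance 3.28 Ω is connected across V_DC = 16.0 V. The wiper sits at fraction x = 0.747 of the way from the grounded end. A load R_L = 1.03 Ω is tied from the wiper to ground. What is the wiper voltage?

Split the track: R_lower = x·R_p = 2.450 Ω, R_upper = (1−x)·R_p = 0.8298 Ω.
Lower segment in parallel with the load: 2.450 ‖ 1.03 = 0.7252 Ω.
V_out = 16.0 × 0.7252/(0.8298 + 0.7252) = 7.461 V.
(Unloaded: V_out = x·V_DC = 12.0 V.)

V_out ≈ 7.46 V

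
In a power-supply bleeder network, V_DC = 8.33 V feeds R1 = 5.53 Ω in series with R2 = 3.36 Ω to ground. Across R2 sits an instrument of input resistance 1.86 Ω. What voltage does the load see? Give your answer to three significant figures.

V_out ≈ 1.48 V

The load sits in parallel with R2, giving an effective lower resistance R2' = R2·R_L/(R2+R_L) = 1.197 Ω.
Then V_out = V_DC · R2'/(R1 + R2') = 8.33 × 1.197/6.727 = 1.482 V.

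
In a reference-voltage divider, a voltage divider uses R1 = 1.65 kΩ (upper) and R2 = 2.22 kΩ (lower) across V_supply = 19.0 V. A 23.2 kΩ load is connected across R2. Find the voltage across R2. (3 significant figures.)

R2 ‖ R_L = (2.22 × 23.2)/(2.22 + 23.2) = 2.026 kΩ.
Then V_out = V_supply · R2'/(R1 + R2') = 19.0 × 2.026/3.676 = 10.47 V.

V_out ≈ 10.5 V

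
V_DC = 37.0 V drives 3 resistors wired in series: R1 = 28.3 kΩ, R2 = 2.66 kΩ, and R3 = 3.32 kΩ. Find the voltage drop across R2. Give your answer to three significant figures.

ΣR = 28.3 + 2.66 + 3.32 = 34.28 kΩ.
Voltage divider: V = V_DC · (2.660 / 34.28) = 37.0 × 0.07760 = 2.871 V.

V ≈ 2.87 V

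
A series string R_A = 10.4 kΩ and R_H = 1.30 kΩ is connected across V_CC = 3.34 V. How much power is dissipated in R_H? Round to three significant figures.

Series current I = V_CC/ΣR = 3.34/11.70 = 0.2855 mA.
V(R_H) = I·R = 0.3711 V; P = V·I = 0.3711 × 0.2855 = 0.1059 mW.

P ≈ 0.106 mW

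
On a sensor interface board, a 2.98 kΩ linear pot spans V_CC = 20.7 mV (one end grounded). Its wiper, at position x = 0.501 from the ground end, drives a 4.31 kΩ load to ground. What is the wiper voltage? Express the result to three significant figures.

V_out ≈ 8.84 mV

The pot divides into 1.487 kΩ above the wiper and 1.493 kΩ below.
R_L loads the lower segment: effective lower R = 1.109 kΩ.
Then V_out = V_CC · 1.109/(1.487 + 1.109) = 8.842 mV.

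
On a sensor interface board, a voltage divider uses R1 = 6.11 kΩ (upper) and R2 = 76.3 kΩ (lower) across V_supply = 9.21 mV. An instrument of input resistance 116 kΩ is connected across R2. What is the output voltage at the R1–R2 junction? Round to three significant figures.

V_out ≈ 8.13 mV

First combine the lower leg with the load: R2 ‖ R_L = 46.03 kΩ.
Voltage divider with the loaded lower leg: V_out = 9.21 × 46.03/(6.11 + 46.03) = 9.21 × 0.8828 = 8.131 mV.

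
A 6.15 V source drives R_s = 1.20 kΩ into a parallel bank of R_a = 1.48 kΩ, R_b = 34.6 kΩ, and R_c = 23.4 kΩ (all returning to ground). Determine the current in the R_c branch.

Parallel bank: R_p = 1/(1/1.48 + 1/34.6 + 1/23.4) = 1.338 kΩ.
Node voltage V_A = V_s · R_p/(R_s + R_p) = 6.15 × 0.5272 = 3.242 V.
Branch current I = V_A/R_c = 3.242/23.4 = 0.1386 mA.

I ≈ 0.139 mA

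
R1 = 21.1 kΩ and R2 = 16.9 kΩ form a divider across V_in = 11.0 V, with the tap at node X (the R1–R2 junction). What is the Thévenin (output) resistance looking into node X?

R_th ≈ 9.38 kΩ

With V_in suppressed (replaced by a short), R_th = R1 ‖ R2 = (21.10 × 16.9)/(21.10 + 16.9) = 9.384 kΩ.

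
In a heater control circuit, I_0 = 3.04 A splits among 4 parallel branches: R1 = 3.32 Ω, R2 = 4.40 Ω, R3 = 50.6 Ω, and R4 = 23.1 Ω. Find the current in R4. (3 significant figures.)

I ≈ 0.222 A

ΣG = 1/3.32 + 1/4.40 + 1/50.6 + 1/23.1 = 0.5915.
By the current-divider rule, I = I_0 · G_k/ΣG = 3.04 × 0.07318 = 0.2225 A.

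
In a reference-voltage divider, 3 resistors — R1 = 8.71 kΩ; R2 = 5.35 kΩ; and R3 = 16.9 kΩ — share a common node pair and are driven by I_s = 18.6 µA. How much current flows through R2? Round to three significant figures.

I ≈ 9.63 µA

ΣG = 1/8.71 + 1/5.35 + 1/16.9 = 0.3609.
By the current-divider rule, I = I_s · G_k/ΣG = 18.6 × 0.5179 = 9.633 µA.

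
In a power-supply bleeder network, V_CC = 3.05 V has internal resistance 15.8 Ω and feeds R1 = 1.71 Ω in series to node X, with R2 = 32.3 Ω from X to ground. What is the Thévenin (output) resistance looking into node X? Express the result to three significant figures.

R_th ≈ 11.4 Ω

R1' = 15.8 + 1.71 = 17.51 Ω (source resistance + R1).
Looking into X with the source shorted: R_th = R1'·R2/(R1'+R2) = 17.51 × 32.3/49.81 = 11.35 Ω.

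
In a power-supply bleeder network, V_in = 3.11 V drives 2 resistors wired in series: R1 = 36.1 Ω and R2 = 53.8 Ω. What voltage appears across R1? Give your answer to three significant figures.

V ≈ 1.25 V

Total series resistance ΣR = 36.1 + 53.8 = 89.90 Ω.
By the voltage-divider rule, V = 3.11 × 36.10/89.90 = 1.249 V.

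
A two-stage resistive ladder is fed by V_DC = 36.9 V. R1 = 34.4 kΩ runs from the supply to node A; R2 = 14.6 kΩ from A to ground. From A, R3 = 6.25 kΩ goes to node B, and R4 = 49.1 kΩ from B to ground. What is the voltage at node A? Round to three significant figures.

Looking into the second stage from A: R3 + R4 = 55.35 kΩ appears in parallel with R2.
Effective lower resistance at A: R2 ‖ 55.35 = 11.55 kΩ.
So V_A = 36.9 × 0.2514 = 9.277 V.

V_A ≈ 9.28 V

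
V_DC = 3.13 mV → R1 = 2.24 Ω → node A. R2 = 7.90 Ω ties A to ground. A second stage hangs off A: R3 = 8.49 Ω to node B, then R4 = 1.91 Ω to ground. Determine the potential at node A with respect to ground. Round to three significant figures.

Node A sees R2 in parallel with the series input of stage 2, R3 + R4 = 10.40 Ω.
Effective lower resistance at A: R2 ‖ 10.40 = 4.490 Ω.
V_A = 3.13 × 4.490/(2.24 + 4.490) = 2.088 mV.

V_A ≈ 2.09 mV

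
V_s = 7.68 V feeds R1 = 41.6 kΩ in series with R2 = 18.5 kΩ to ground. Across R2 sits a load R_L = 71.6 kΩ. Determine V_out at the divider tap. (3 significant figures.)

V_out ≈ 2.01 V

First combine the lower leg with the load: R2 ‖ R_L = 14.70 kΩ.
Voltage divider with the loaded lower leg: V_out = 7.68 × 14.70/(41.6 + 14.70) = 7.68 × 0.2611 = 2.005 V.
(Unloaded it would be 2.36 V; the load pulls it down.)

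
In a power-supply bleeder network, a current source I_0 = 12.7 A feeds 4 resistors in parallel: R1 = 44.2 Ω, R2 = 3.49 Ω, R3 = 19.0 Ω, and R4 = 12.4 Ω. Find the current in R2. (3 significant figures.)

I ≈ 8.22 A

Conductances: ΣG = 1/44.2 + 1/3.49 + 1/19.0 + 1/12.4 = 0.4424 (1/Ω).
Current divider: I(R2) = I_0 · G_k/ΣG = 12.7 × (0.2865/0.4424) = 12.7 × 0.6476 = 8.225 A.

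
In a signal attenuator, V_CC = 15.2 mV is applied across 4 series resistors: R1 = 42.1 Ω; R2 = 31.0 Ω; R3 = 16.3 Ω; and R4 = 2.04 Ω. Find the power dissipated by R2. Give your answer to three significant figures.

P ≈ 0.857 µW

The common current is I = 15.2/91.44 = 0.1662 mA.
P = I²R = 0.02763 × 31.0 = 0.8566 µW.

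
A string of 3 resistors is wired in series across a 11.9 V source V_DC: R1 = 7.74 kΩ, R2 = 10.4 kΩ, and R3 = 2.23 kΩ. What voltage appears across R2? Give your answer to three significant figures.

Series total: ΣR = 7.74 + 10.4 + 2.23 = 20.37 kΩ.
V = V_DC · R/ΣR = 11.9 × 0.5106 = 6.076 V.

V ≈ 6.08 V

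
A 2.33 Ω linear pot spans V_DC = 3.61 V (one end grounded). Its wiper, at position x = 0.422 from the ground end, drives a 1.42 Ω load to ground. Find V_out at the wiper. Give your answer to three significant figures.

The pot divides into 1.347 Ω above the wiper and 0.9833 Ω below.
R_L loads the lower segment: effective lower R = 0.5810 Ω.
Then V_out = V_DC · 0.5810/(1.347 + 0.5810) = 1.088 V.
(Unloaded: V_out = x·V_DC = 1.52 V.)

V_out ≈ 1.09 V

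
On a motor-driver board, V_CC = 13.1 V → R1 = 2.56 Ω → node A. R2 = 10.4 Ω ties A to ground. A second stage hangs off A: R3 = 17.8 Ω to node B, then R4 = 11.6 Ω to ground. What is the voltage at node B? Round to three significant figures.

The second stage (R3 + R4 = 29.40 Ω) loads node A in parallel with R2.
Effective lower resistance at A: R2 ‖ 29.40 = 7.682 Ω.
So V_A = 13.1 × 0.7501 = 9.826 V.
V_B = V_A × 0.3946 = 3.877 V.

V_B ≈ 3.88 V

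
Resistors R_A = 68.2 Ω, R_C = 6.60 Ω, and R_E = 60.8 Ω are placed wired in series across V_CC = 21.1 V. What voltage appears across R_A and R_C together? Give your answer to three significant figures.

ΣR = 68.2 + 6.60 + 60.8 = 135.6 Ω.
R_{R_A..R_C} = 68.2 + 6.60 = 74.80 Ω.
Voltage divider: V = V_CC · (74.80 / 135.6) = 21.1 × 0.5516 = 11.64 V.

V ≈ 11.6 V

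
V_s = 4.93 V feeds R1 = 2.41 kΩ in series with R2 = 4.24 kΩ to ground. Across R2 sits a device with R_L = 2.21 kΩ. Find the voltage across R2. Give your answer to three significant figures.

V_out ≈ 1.85 V

R2 ‖ R_L = (4.24 × 2.21)/(4.24 + 2.21) = 1.453 kΩ.
Then V_out = V_s · R2'/(R1 + R2') = 4.93 × 1.453/3.863 = 1.854 V.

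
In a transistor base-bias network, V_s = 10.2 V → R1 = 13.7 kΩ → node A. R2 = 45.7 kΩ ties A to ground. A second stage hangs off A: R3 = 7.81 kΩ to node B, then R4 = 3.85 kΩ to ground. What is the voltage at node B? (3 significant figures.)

V_B ≈ 1.36 V

Node A sees R2 in parallel with the series input of stage 2, R3 + R4 = 11.66 kΩ.
Effective lower resistance at A: R2 ‖ 11.66 = 9.290 kΩ.
First divider: V_A = V_s · 9.290/(13.7 + 9.290) = 4.122 V.
V_B = V_A × 0.3302 = 1.361 V.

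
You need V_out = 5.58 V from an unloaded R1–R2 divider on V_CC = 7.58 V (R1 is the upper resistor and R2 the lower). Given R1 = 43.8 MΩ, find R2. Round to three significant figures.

The divider ratio is R2/(R1+R2) = 5.58/7.58 = 0.7361.
Rearranging, R2 = R1·k/(1−k) = 43.8 × 2.790 = 122.2 MΩ.

R2 ≈ 122 MΩ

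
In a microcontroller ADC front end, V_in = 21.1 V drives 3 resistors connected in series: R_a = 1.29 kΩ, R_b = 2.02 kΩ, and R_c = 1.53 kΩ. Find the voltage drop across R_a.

ΣR = 1.29 + 2.02 + 1.53 = 4.840 kΩ.
Voltage divider: V = V_in · (1.290 / 4.840) = 21.1 × 0.2665 = 5.624 V.

V ≈ 5.62 V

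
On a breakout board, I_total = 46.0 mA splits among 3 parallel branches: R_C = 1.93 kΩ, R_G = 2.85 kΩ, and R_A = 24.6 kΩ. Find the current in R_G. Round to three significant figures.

I ≈ 17.7 mA

ΣG = 1/1.93 + 1/2.85 + 1/24.6 = 0.9097.
By the current-divider rule, I = I_total · G_k/ΣG = 46.0 × 0.3857 = 17.74 mA.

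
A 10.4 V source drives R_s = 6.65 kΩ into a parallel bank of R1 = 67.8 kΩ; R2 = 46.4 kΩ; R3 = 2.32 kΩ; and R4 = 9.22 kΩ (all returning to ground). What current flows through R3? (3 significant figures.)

Combine the parallel branches: R_p = (1/67.8 + 1/46.4 + 1/2.32 + 1/9.22)⁻¹ = 1.737 kΩ.
V_A = 10.4 × 1.737/8.387 = 2.154 V.
Branch current I = V_A/R3 = 2.154/2.32 = 0.9283 mA.
(Check via current divider: I_total = 1.240 mA; share G_k/ΣG = 0.7486 → same result.)

I ≈ 0.928 mA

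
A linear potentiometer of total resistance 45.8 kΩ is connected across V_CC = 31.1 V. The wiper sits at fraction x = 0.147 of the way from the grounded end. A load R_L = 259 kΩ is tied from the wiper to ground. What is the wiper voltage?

Split the track: R_lower = x·R_p = 6.733 kΩ, R_upper = (1−x)·R_p = 39.07 kΩ.
R_L loads the lower segment: effective lower R = 6.562 kΩ.
Then V_out = V_CC · 6.562/(39.07 + 6.562) = 4.473 V.

V_out ≈ 4.47 V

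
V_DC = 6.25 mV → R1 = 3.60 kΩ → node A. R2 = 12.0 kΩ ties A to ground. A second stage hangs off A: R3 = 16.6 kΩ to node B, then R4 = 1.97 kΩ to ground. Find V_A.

The second stage (R3 + R4 = 18.57 kΩ) loads node A in parallel with R2.
Effective lower resistance at A: R2 ‖ 18.57 = 7.289 kΩ.
First divider: V_A = V_DC · 7.289/(3.60 + 7.289) = 4.184 mV.

V_A ≈ 4.18 mV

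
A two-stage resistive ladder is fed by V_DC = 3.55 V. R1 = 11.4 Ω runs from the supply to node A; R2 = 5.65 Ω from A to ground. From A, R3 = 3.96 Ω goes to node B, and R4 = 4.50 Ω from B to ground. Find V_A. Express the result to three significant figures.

Node A sees R2 in parallel with the series input of stage 2, R3 + R4 = 8.460 Ω.
R2 ‖ (R3+R4) = 3.388 Ω.
V_A = 3.55 × 3.388/(11.4 + 3.388) = 0.8132 V.

V_A ≈ 0.813 V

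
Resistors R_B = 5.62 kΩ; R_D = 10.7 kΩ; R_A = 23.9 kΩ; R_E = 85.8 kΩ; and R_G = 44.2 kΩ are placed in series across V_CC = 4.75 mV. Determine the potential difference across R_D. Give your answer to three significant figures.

ΣR = 5.62 + 10.7 + 23.9 + 85.8 + 44.2 = 170.2 kΩ.
Voltage divider: V = V_CC · (10.70 / 170.2) = 4.75 × 0.06286 = 0.2986 mV.

V ≈ 0.299 mV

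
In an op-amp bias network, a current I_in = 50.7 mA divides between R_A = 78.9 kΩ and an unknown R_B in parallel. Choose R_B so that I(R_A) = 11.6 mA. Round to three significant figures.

R_B ≈ 23.4 kΩ

The fraction through R_A equals R_B/(R_A+R_B).
11.6/50.7 = R_B/(R_A + R_B) → R_B = R_A · (0.2288)/(1 − 0.2288) = 78.9 × 0.2967 = 23.41 kΩ.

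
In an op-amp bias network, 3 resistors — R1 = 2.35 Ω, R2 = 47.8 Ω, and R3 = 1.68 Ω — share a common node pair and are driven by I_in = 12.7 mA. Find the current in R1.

I ≈ 5.19 mA

ΣG = 1/2.35 + 1/47.8 + 1/1.68 = 1.042.
R1 takes the fraction G_k/ΣG = 0.4255/1.042 = 0.4085, so I = 12.7 × 0.4085 = 5.188 mA.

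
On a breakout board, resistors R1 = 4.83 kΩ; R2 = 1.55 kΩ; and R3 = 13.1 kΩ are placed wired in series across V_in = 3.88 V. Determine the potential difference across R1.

Total series resistance ΣR = 4.83 + 1.55 + 13.1 = 19.48 kΩ.
V = V_in · R/ΣR = 3.88 × 0.2479 = 0.9620 V.

V ≈ 0.962 V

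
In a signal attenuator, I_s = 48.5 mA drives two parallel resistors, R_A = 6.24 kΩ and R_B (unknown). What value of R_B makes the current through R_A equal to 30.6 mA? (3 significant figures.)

R_B ≈ 10.7 kΩ

In a two-way split, I_A/I_s = R_B/(R_A + R_B).
With f = 0.6309, R_B = R_A · f/(1−f) = 6.24 × 1.709 = 10.67 kΩ.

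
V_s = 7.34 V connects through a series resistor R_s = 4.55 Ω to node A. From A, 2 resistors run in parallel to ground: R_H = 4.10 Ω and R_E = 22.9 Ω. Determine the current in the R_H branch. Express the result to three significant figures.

I ≈ 0.776 A

Combine the parallel branches: R_p = (1/4.10 + 1/22.9)⁻¹ = 3.477 Ω.
V_A = 7.34 × 3.477/8.027 = 3.180 V.
I(R_H) = V_A / R_H = 3.180/4.10 = 0.7755 A.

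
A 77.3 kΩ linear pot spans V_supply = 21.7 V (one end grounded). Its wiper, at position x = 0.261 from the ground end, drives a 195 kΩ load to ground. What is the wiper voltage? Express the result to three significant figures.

V_out ≈ 5.26 V

Lower segment x·R_p = 20.18 kΩ; upper segment (1−x)·R_p = 57.12 kΩ.
(x·R_p) ‖ R_L = 18.28 kΩ.
V_out = 21.7 × 18.28/(57.12 + 18.28) = 5.261 V.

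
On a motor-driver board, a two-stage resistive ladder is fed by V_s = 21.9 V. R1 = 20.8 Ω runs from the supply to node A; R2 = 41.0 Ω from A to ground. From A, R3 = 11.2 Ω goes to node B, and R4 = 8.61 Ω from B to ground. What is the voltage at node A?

The second stage (R3 + R4 = 19.81 Ω) loads node A in parallel with R2.
Effective lower resistance at A: R2 ‖ 19.81 = 13.36 Ω.
So V_A = 21.9 × 0.3910 = 8.564 V.

V_A ≈ 8.56 V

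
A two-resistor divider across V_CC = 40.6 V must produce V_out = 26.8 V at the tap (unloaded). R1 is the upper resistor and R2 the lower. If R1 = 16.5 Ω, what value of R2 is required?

The divider ratio is R2/(R1+R2) = 26.8/40.6 = 0.6601.
Rearranging, R2 = R1·k/(1−k) = 16.5 × 1.942 = 32.04 Ω.

R2 ≈ 32.0 Ω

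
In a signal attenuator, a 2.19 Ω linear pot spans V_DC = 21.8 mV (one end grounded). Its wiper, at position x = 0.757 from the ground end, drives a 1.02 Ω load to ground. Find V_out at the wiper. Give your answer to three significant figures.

Split the track: R_lower = x·R_p = 1.658 Ω, R_upper = (1−x)·R_p = 0.5322 Ω.
R_L loads the lower segment: effective lower R = 0.6315 Ω.
Then V_out = V_DC · 0.6315/(0.5322 + 0.6315) = 11.83 mV.

V_out ≈ 11.8 mV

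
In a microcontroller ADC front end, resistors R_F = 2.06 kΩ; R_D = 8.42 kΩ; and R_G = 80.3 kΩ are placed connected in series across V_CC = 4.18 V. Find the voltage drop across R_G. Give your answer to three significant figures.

V ≈ 3.70 V

Series total: ΣR = 2.06 + 8.42 + 80.3 = 90.78 kΩ.
Voltage divider: V = V_CC · (80.30 / 90.78) = 4.18 × 0.8846 = 3.697 V.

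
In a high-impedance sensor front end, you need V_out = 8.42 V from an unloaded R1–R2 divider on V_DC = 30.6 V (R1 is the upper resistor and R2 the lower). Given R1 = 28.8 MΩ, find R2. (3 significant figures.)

V_out/V_DC = R2/(R1+R2) = 0.2752.
So R2 = R1 · V_out/(V_DC − V_out) = 28.8 × 8.42/(30.6 − 8.42) = 28.8 × 0.3796 = 10.93 MΩ.

R2 ≈ 10.9 MΩ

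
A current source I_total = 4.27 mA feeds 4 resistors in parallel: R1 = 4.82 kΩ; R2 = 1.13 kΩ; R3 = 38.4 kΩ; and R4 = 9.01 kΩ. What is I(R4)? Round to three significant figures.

I ≈ 0.385 mA

Total conductance ΣG = 1/4.82 + 1/1.13 + 1/38.4 + 1/9.01 = 1.229 (units of 1/kΩ).
By the current-divider rule, I = I_total · G_k/ΣG = 4.27 × 0.09027 = 0.3855 mA.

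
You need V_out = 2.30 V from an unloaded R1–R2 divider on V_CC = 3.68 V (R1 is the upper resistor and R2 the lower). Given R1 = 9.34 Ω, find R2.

R2 ≈ 15.6 Ω

V_out/V_CC = R2/(R1+R2) = 0.6250.
Rearranging, R2 = R1·k/(1−k) = 9.34 × 1.667 = 15.57 Ω.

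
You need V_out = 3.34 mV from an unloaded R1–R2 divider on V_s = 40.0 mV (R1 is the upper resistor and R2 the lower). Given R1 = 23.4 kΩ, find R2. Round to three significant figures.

R2 ≈ 2.13 kΩ

Required fraction k = V_out/V_s = 0.08350.
Rearranging, R2 = R1·k/(1−k) = 23.4 × 0.09111 = 2.132 kΩ.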